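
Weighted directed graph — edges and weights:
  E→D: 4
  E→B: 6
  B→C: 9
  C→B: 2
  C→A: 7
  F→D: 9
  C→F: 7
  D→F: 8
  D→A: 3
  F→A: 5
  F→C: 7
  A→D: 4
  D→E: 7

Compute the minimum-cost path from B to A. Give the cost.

16

Routes from B to A:
B → C → F → D → A: 9 + 7 + 9 + 3 = 28
B → C → F → A: 9 + 7 + 5 = 21
B → C → A: 9 + 7 = 16
Shortest: 16.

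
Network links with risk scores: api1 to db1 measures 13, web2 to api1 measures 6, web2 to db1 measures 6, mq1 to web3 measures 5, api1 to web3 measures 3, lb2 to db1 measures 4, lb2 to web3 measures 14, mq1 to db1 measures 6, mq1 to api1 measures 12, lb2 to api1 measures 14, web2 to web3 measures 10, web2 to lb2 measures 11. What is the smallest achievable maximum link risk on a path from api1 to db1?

A few of the api1→db1 routes:
api1 -> web2 -> db1: max(6, 6) = 6
api1 -> web2 -> web3 -> mq1 -> db1: max(6, 10, 5, 6) = 10
api1 -> web3 -> web2 -> lb2 -> db1: max(3, 10, 11, 4) = 11
api1 -> web3 -> web2 -> db1: max(3, 10, 6) = 10
api1 -> web3 -> mq1 -> db1: max(3, 5, 6) = 6
Best route has worst link 6.

6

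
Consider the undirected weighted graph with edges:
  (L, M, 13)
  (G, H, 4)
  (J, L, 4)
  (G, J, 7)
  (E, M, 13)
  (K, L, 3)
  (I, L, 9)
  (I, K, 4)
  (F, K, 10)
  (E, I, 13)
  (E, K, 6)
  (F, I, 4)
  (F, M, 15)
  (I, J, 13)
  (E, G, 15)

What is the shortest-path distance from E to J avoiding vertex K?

22

A few of the E→J routes:
E→I→J: 13 + 13 = 26
E→G→J: 15 + 7 = 22
E→M→L→J: 13 + 13 + 4 = 30
E→I→L→J: 13 + 9 + 4 = 26
Best route has total 22.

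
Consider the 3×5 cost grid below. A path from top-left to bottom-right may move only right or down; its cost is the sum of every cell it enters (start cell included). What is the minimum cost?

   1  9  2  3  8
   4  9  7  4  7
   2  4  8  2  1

22

Path [0,0] [0,1] [0,2] [0,3] [1,3] [2,3] [2,4]: 1 + 9 + 2 + 3 + 4 + 2 + 1 = 22.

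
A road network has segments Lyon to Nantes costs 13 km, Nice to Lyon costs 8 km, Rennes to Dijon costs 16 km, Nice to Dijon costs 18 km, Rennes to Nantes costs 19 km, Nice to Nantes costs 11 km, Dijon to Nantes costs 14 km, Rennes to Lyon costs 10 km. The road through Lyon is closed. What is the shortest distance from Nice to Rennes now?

Comparing a few candidate routes:
Nice -> Nantes -> Rennes: 11 + 19 = 30
Nice -> Dijon -> Rennes: 18 + 16 = 34
Nice -> Nantes -> Dijon -> Rennes: 11 + 14 + 16 = 41
Shortest: 30 km.

30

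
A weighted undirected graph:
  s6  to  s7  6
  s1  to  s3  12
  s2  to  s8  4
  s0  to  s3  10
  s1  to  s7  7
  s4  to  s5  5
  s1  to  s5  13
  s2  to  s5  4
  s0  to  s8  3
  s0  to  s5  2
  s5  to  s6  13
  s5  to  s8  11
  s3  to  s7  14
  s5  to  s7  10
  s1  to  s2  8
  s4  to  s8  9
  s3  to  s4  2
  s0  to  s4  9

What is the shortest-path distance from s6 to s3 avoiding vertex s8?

20

Checking several routes:
s6-s7-s5-s4-s3: 6 + 10 + 5 + 2 = 23
s6-s5-s0-s3: 13 + 2 + 10 = 25
s6-s7-s3: 6 + 14 = 20
s6-s5-s4-s3: 13 + 5 + 2 = 20
Best route has total 20.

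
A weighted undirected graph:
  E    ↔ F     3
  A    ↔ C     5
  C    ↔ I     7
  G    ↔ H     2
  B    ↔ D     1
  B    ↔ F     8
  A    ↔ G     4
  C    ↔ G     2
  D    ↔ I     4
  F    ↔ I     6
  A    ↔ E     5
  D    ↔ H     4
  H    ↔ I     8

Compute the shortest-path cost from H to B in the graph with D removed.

22

Comparing a few candidate routes:
H-G-C-A-E-F-B: 2 + 2 + 5 + 5 + 3 + 8 = 25
H-G-A-E-F-B: 2 + 4 + 5 + 3 + 8 = 22
H-I-F-B: 8 + 6 + 8 = 22
H-G-C-I-F-B: 2 + 2 + 7 + 6 + 8 = 25
The minimum is 22.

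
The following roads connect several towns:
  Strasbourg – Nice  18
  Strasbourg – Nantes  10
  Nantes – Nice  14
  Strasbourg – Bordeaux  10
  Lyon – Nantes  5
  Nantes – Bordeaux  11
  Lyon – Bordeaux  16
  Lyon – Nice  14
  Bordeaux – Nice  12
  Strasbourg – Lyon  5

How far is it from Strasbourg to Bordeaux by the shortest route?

10

A few of the Strasbourg→Bordeaux routes:
Strasbourg→Nantes→Bordeaux: 10 + 11 = 21
Strasbourg→Lyon→Nantes→Bordeaux: 5 + 5 + 11 = 21
Strasbourg→Lyon→Bordeaux: 5 + 16 = 21
Strasbourg→Nantes→Lyon→Bordeaux: 10 + 5 + 16 = 31
Strasbourg→Bordeaux: 10
Strasbourg→Nice→Bordeaux: 18 + 12 = 30
The minimum is 10.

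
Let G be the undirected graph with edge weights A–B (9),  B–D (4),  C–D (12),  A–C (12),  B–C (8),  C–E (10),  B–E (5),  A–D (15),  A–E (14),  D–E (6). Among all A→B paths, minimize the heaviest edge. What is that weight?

Checking several routes:
A → C → D → B: max(12, 12, 4) = 12
A → B: max(9) = 9
A → C → D → E → B: max(12, 12, 6, 5) = 12
A → C → B: max(12, 8) = 12
Smallest bottleneck: 9.

9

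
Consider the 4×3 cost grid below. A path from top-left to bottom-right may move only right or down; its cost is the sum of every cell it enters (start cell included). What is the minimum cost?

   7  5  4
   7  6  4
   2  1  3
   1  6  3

23

Best path: (0,0) → (1,0) → (2,0) → (2,1) → (2,2) → (3,2)
Cost: 7 + 7 + 2 + 1 + 3 + 3 = 23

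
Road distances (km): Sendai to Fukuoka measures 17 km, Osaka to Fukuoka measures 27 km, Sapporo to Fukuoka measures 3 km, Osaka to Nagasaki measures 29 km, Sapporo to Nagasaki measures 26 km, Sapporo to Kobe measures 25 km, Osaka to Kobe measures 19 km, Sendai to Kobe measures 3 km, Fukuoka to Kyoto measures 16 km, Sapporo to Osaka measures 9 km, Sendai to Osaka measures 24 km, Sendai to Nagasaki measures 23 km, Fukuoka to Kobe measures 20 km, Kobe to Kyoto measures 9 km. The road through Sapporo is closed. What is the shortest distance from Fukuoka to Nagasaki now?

Checking several routes:
Fukuoka - Sendai - Nagasaki: 17 + 23 = 40
Fukuoka - Kobe - Sendai - Nagasaki: 20 + 3 + 23 = 46
Fukuoka - Osaka - Nagasaki: 27 + 29 = 56
Fukuoka - Kyoto - Kobe - Sendai - Nagasaki: 16 + 9 + 3 + 23 = 51
The minimum is 40 km.

40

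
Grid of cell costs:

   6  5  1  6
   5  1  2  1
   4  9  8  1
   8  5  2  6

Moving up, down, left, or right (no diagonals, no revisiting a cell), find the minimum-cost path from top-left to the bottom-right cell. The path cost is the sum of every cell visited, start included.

Best path: [0,0]→[0,1]→[0,2]→[1,2]→[1,3]→[2,3]→[3,3]
Cost: 6 + 5 + 1 + 2 + 1 + 1 + 6 = 22

22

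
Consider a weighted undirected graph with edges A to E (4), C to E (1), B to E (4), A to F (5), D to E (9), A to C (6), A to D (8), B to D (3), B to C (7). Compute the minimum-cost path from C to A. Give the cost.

5

Checking several routes:
C-E-D-A: 1 + 9 + 8 = 18
C-E-B-D-A: 1 + 4 + 3 + 8 = 16
C-E-A: 1 + 4 = 5
C-A: 6
C-B-E-A: 7 + 4 + 4 = 15
The minimum is 5.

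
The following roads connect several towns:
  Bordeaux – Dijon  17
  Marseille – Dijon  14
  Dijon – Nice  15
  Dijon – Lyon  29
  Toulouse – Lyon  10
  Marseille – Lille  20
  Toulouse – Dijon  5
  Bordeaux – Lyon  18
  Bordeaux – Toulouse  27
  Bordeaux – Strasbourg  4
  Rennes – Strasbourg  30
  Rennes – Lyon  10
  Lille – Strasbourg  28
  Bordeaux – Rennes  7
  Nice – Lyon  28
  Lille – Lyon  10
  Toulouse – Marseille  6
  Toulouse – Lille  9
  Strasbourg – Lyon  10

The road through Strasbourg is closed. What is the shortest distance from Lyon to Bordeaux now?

17

Checking several routes:
Lyon-Lille-Toulouse-Dijon-Bordeaux: 10 + 9 + 5 + 17 = 41
Lyon-Rennes-Bordeaux: 10 + 7 = 17
Lyon-Bordeaux: 18
Lyon-Toulouse-Dijon-Bordeaux: 10 + 5 + 17 = 32
Lyon-Toulouse-Bordeaux: 10 + 27 = 37
The minimum is 17.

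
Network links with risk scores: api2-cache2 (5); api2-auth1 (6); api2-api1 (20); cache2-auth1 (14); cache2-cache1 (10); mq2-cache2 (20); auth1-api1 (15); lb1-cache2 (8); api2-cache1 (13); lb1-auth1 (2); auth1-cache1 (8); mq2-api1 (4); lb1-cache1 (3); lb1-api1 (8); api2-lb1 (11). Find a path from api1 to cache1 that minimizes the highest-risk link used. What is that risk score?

8

Comparing a few candidate routes:
api1 → lb1 → auth1 → api2 → cache2 → cache1: max(8, 2, 6, 5, 10) = 10
api1 → lb1 → cache2 → cache1: max(8, 8, 10) = 10
api1 → lb1 → auth1 → cache1: max(8, 2, 8) = 8
api1 → lb1 → api2 → cache2 → cache1: max(8, 11, 5, 10) = 11
api1 → lb1 → cache2 → api2 → auth1 → cache1: max(8, 8, 5, 6, 8) = 8
api1 → lb1 → cache1: max(8, 3) = 8
Smallest bottleneck: 8.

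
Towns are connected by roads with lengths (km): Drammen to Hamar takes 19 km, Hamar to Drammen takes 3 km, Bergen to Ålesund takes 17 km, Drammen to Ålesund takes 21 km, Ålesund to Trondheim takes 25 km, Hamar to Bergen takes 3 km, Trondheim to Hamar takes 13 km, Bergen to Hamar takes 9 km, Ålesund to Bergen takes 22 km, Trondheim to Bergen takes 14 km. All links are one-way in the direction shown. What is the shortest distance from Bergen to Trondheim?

Paths from Bergen to Trondheim:
Bergen -> Hamar -> Drammen -> Ålesund -> Trondheim: 9 + 3 + 21 + 25 = 58
Bergen -> Ålesund -> Trondheim: 17 + 25 = 42
Shortest: 42 km.

42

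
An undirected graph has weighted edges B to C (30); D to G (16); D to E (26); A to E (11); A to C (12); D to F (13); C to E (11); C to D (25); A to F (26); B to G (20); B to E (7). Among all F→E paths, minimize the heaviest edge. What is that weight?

20

Some routes from F to E:
F → D → C → A → E: max(13, 25, 12, 11) = 25
F → D → C → E: max(13, 25, 11) = 25
F → D → G → B → E: max(13, 16, 20, 7) = 20
Smallest bottleneck: 20.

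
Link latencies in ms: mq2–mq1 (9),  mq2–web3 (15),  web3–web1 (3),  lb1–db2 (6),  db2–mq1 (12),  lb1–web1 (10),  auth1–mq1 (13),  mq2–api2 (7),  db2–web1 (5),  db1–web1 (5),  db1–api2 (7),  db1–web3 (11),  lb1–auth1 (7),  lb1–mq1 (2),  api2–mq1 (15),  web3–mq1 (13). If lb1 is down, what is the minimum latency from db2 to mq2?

21

Some routes from db2 to mq2 avoiding lb1:
db2 → mq1 → api2 → mq2: 12 + 15 + 7 = 34
db2 → mq1 → mq2: 12 + 9 = 21
db2 → web1 → web3 → db1 → api2 → mq2: 5 + 3 + 11 + 7 + 7 = 33
db2 → web1 → web3 → mq1 → mq2: 5 + 3 + 13 + 9 = 30
db2 → web1 → web3 → mq2: 5 + 3 + 15 = 23
db2 → web1 → db1 → api2 → mq2: 5 + 5 + 7 + 7 = 24
Shortest: 21 ms.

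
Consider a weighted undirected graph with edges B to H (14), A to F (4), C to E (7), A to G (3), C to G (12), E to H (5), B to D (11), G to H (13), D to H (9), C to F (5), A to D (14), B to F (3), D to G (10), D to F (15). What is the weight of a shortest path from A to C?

9

Some routes from A to C:
A → F → C: 4 + 5 = 9
A → G → H → E → C: 3 + 13 + 5 + 7 = 28
A → G → C: 3 + 12 = 15
A → F → B → H → E → C: 4 + 3 + 14 + 5 + 7 = 33
A → G → D → B → F → C: 3 + 10 + 11 + 3 + 5 = 32
Best route has total 9.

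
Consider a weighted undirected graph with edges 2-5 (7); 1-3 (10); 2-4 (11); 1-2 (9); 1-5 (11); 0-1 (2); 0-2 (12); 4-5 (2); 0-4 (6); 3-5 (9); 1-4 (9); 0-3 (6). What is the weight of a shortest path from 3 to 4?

Some routes from 3 to 4:
3→1→0→4: 10 + 2 + 6 = 18
3→0→4: 6 + 6 = 12
3→0→1→4: 6 + 2 + 9 = 17
3→5→4: 9 + 2 = 11
Best route has total 11.

11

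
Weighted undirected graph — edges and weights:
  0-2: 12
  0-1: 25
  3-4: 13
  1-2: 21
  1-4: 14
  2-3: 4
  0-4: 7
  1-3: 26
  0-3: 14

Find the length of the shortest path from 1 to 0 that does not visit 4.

A few of the 1→0 routes:
1 → 2 → 3 → 0: 21 + 4 + 14 = 39
1 → 2 → 0: 21 + 12 = 33
1 → 0: 25
The minimum is 25.

25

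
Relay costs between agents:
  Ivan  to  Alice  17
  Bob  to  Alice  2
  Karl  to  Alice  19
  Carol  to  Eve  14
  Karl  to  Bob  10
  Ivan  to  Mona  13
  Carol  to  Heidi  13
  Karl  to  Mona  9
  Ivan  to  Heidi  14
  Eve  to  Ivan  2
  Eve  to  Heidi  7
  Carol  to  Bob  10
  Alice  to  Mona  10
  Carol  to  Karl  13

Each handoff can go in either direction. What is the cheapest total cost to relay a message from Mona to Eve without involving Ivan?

36

Comparing a few candidate routes:
Mona -> Alice -> Bob -> Carol -> Heidi -> Eve: 10 + 2 + 10 + 13 + 7 = 42
Mona -> Karl -> Bob -> Carol -> Eve: 9 + 10 + 10 + 14 = 43
Mona -> Karl -> Carol -> Heidi -> Eve: 9 + 13 + 13 + 7 = 42
Mona -> Alice -> Bob -> Carol -> Eve: 10 + 2 + 10 + 14 = 36
Mona -> Karl -> Carol -> Eve: 9 + 13 + 14 = 36
Mona -> Alice -> Bob -> Karl -> Carol -> Eve: 10 + 2 + 10 + 13 + 14 = 49
Best route has total 36.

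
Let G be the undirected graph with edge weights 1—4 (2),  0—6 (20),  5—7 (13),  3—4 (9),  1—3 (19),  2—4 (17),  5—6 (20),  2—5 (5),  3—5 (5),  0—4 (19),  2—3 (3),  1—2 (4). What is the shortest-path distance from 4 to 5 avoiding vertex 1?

14

Routes from 4 to 5 avoiding 1:
4 -> 2 -> 3 -> 5: 17 + 3 + 5 = 25
4 -> 0 -> 6 -> 5: 19 + 20 + 20 = 59
4 -> 3 -> 5: 9 + 5 = 14
4 -> 2 -> 5: 17 + 5 = 22
4 -> 3 -> 2 -> 5: 9 + 3 + 5 = 17
Best route has total 14.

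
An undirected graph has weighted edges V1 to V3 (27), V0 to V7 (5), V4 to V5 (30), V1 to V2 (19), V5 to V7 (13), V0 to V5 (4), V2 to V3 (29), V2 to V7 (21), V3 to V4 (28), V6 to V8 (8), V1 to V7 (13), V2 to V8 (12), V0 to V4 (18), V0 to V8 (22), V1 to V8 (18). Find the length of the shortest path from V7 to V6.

35

Some routes from V7 to V6:
V7→V2→V8→V6: 21 + 12 + 8 = 41
V7→V0→V8→V6: 5 + 22 + 8 = 35
V7→V1→V8→V6: 13 + 18 + 8 = 39
Best route has total 35.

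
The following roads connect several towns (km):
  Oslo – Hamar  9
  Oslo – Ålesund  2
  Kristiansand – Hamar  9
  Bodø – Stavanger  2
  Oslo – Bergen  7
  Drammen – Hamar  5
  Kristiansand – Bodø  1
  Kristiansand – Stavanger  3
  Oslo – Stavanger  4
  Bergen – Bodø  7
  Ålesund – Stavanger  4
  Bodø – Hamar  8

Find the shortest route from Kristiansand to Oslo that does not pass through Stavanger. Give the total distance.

Candidate routes:
Kristiansand-Hamar-Bodø-Bergen-Oslo: 9 + 8 + 7 + 7 = 31
Kristiansand-Hamar-Oslo: 9 + 9 = 18
Kristiansand-Bodø-Bergen-Oslo: 1 + 7 + 7 = 15
Kristiansand-Bodø-Hamar-Oslo: 1 + 8 + 9 = 18
The minimum is 15 km.

15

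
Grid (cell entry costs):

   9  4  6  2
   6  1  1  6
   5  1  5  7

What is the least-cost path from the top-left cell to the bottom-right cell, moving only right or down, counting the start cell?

Path [0,0] [0,1] [1,1] [1,2] [2,2] [2,3]: 9 + 4 + 1 + 1 + 5 + 7 = 27.
For comparison, the top-then-right route costs 34.

27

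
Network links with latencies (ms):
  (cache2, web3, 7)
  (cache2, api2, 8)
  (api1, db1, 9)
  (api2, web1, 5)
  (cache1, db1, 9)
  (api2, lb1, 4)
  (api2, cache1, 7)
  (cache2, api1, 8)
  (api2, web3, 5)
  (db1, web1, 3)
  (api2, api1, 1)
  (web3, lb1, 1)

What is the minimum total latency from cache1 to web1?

12

Comparing a few candidate routes:
cache1 - db1 - web1: 9 + 3 = 12
cache1 - api2 - api1 - db1 - web1: 7 + 1 + 9 + 3 = 20
cache1 - db1 - api1 - api2 - web1: 9 + 9 + 1 + 5 = 24
cache1 - api2 - web1: 7 + 5 = 12
The minimum is 12 ms.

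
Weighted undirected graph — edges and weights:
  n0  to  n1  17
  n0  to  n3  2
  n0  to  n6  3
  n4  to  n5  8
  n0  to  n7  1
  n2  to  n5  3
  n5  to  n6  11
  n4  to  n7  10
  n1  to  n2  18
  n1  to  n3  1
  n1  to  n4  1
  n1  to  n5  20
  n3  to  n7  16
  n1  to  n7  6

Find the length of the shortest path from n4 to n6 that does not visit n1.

14

Routes from n4 to n6 avoiding n1:
n4 - n7 - n3 - n0 - n6: 10 + 16 + 2 + 3 = 31
n4 - n7 - n0 - n6: 10 + 1 + 3 = 14
n4 - n5 - n6: 8 + 11 = 19
Best route has total 14.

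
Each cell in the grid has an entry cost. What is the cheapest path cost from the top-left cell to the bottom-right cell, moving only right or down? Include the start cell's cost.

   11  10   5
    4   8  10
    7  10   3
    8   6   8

Take [0,0] -> [1,0] -> [2,0] -> [2,1] -> [2,2] -> [3,2] for a total of 11 + 4 + 7 + 10 + 3 + 8 = 43.
For comparison, the top-then-right route costs 47.

43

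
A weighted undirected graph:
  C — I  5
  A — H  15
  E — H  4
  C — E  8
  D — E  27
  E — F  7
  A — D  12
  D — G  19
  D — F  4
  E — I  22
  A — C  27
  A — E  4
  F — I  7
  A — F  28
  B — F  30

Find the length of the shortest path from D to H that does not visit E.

Candidate routes:
D-A-H: 12 + 15 = 27
D-F-I-C-A-H: 4 + 7 + 5 + 27 + 15 = 58
D-F-A-H: 4 + 28 + 15 = 47
Best route has total 27.

27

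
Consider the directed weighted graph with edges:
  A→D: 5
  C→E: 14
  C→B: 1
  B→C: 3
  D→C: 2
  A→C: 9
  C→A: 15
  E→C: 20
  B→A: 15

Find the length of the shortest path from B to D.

20

Routes from B to D:
B→C→A→D: 3 + 15 + 5 = 23
B→A→D: 15 + 5 = 20
Best route has total 20.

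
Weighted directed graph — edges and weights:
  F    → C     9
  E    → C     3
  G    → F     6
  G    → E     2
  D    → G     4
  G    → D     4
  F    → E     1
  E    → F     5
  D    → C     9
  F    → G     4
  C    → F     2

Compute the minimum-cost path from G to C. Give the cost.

Candidate routes:
G-D-C: 4 + 9 = 13
G-F-C: 6 + 9 = 15
G-F-E-C: 6 + 1 + 3 = 10
G-E-C: 2 + 3 = 5
G-E-F-C: 2 + 5 + 9 = 16
Shortest: 5.

5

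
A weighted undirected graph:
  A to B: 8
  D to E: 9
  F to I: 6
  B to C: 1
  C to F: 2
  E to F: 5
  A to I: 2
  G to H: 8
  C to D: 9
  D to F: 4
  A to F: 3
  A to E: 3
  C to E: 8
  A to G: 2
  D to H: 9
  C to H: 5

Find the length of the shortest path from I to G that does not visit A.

21

A few of the I→G routes:
I-F-C-H-G: 6 + 2 + 5 + 8 = 21
I-F-D-C-H-G: 6 + 4 + 9 + 5 + 8 = 32
I-F-E-C-H-G: 6 + 5 + 8 + 5 + 8 = 32
I-F-D-H-G: 6 + 4 + 9 + 8 = 27
I-F-C-D-H-G: 6 + 2 + 9 + 9 + 8 = 34
Best route has total 21.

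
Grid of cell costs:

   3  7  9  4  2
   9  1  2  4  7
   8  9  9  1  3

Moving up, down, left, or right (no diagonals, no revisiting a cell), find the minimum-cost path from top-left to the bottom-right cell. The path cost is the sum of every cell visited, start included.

Path r0c0 → r0c1 → r1c1 → r1c2 → r1c3 → r2c3 → r2c4: 3 + 7 + 1 + 2 + 4 + 1 + 3 = 21.

21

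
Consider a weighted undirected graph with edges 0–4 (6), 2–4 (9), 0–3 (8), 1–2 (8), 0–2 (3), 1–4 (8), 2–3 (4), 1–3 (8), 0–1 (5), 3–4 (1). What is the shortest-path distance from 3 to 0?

A few of the 3→0 routes:
3 -> 4 -> 2 -> 0: 1 + 9 + 3 = 13
3 -> 1 -> 0: 8 + 5 = 13
3 -> 2 -> 0: 4 + 3 = 7
3 -> 4 -> 0: 1 + 6 = 7
3 -> 0: 8
3 -> 4 -> 1 -> 0: 1 + 8 + 5 = 14
Shortest: 7.

7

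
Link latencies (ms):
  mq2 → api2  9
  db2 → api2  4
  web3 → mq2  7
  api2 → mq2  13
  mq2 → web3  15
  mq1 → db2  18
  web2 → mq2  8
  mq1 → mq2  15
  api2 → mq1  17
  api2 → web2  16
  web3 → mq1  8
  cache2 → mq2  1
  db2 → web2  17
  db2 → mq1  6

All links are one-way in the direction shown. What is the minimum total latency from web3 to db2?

Routes from web3 to db2:
web3 - mq2 - api2 - mq1 - db2: 7 + 9 + 17 + 18 = 51
web3 - mq1 - db2: 8 + 18 = 26
Shortest: 26 ms.

26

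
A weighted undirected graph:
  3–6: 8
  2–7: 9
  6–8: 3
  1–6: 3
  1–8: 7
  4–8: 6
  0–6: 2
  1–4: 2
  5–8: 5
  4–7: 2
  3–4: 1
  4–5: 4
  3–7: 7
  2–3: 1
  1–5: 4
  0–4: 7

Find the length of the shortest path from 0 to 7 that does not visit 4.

Paths from 0 to 7 avoiding 4:
0 -> 6 -> 3 -> 2 -> 7: 2 + 8 + 1 + 9 = 20
0 -> 6 -> 3 -> 7: 2 + 8 + 7 = 17
The minimum is 17.

17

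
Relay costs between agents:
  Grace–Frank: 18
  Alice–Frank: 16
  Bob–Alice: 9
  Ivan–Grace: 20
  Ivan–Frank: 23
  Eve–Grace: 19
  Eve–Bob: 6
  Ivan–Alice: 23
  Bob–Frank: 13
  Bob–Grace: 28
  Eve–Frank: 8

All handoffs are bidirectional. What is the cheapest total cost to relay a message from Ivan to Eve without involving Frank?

Routes from Ivan to Eve avoiding Frank:
Ivan -> Alice -> Bob -> Eve: 23 + 9 + 6 = 38
Ivan -> Alice -> Bob -> Grace -> Eve: 23 + 9 + 28 + 19 = 79
Ivan -> Grace -> Bob -> Eve: 20 + 28 + 6 = 54
Ivan -> Grace -> Eve: 20 + 19 = 39
The minimum is 38.

38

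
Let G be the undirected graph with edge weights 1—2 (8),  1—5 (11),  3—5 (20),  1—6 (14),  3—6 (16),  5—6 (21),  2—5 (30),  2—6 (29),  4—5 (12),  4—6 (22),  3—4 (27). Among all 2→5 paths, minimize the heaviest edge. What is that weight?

Checking several routes:
2 → 1 → 6 → 5: max(8, 14, 21) = 21
2 → 1 → 6 → 3 → 5: max(8, 14, 16, 20) = 20
2 → 1 → 6 → 4 → 5: max(8, 14, 22, 12) = 22
2 → 1 → 5: max(8, 11) = 11
The minimum achievable maximum is 11.

11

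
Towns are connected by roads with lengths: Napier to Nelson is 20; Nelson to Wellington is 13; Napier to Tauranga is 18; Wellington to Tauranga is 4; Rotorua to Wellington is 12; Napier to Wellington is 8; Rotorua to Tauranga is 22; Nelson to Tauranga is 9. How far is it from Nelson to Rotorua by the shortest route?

Comparing a few candidate routes:
Nelson - Tauranga - Napier - Wellington - Rotorua: 9 + 18 + 8 + 12 = 47
Nelson - Napier - Wellington - Rotorua: 20 + 8 + 12 = 40
Nelson - Tauranga - Wellington - Rotorua: 9 + 4 + 12 = 25
Nelson - Tauranga - Rotorua: 9 + 22 = 31
Nelson - Wellington - Tauranga - Rotorua: 13 + 4 + 22 = 39
Nelson - Wellington - Rotorua: 13 + 12 = 25
Best route has total 25.

25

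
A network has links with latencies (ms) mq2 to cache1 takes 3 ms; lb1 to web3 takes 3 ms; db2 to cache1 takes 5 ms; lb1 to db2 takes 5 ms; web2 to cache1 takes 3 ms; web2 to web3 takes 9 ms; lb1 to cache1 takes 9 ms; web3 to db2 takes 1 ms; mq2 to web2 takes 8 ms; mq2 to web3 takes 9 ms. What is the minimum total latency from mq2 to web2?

Some routes from mq2 to web2:
mq2-web3-db2-cache1-web2: 9 + 1 + 5 + 3 = 18
mq2-web2: 8
mq2-cache1-web2: 3 + 3 = 6
mq2-cache1-db2-web3-web2: 3 + 5 + 1 + 9 = 18
The minimum is 6 ms.

6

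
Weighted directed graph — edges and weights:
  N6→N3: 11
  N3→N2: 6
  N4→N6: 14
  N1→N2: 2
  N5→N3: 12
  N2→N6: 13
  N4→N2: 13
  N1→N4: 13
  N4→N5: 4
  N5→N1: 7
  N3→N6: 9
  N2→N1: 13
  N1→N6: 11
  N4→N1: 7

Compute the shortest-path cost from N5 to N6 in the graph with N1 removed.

Paths from N5 to N6 avoiding N1:
N5→N3→N2→N6: 12 + 6 + 13 = 31
N5→N3→N6: 12 + 9 = 21
The minimum is 21.

21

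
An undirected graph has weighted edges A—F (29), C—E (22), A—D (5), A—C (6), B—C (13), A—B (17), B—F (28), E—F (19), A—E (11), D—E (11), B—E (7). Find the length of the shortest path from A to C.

6

Comparing a few candidate routes:
A -> C: 6
A -> E -> C: 11 + 22 = 33
A -> E -> B -> C: 11 + 7 + 13 = 31
A -> B -> C: 17 + 13 = 30
Best route has total 6.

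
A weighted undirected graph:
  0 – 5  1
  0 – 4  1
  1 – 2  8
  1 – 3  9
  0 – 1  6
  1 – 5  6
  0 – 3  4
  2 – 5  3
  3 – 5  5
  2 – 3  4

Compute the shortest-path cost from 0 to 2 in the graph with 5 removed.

Candidate routes:
0-1-2: 6 + 8 = 14
0-3-1-2: 4 + 9 + 8 = 21
0-3-2: 4 + 4 = 8
0-1-3-2: 6 + 9 + 4 = 19
The minimum is 8.

8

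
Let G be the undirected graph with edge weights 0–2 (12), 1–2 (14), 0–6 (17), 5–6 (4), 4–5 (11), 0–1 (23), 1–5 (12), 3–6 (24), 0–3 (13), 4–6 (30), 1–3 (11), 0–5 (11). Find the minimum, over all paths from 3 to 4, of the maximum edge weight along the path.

12

Some routes from 3 to 4:
3 - 1 - 2 - 0 - 5 - 4: max(11, 14, 12, 11, 11) = 14
3 - 0 - 5 - 4: max(13, 11, 11) = 13
3 - 1 - 5 - 4: max(11, 12, 11) = 12
3 - 0 - 2 - 1 - 5 - 4: max(13, 12, 14, 12, 11) = 14
Best route has worst link 12.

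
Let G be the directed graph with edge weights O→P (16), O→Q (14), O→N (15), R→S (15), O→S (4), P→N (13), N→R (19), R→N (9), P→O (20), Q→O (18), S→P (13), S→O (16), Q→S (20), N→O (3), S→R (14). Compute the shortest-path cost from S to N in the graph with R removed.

26

Paths from S to N avoiding R:
S→P→O→N: 13 + 20 + 15 = 48
S→O→N: 16 + 15 = 31
S→P→N: 13 + 13 = 26
S→O→P→N: 16 + 16 + 13 = 45
Shortest: 26.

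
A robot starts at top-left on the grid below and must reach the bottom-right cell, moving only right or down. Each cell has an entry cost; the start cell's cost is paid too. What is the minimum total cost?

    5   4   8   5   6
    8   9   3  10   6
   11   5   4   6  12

42

Cheapest: r0c0 → r0c1 → r0c2 → r1c2 → r2c2 → r2c3 → r2c4
  5 + 4 + 8 + 3 + 4 + 6 + 12 = 42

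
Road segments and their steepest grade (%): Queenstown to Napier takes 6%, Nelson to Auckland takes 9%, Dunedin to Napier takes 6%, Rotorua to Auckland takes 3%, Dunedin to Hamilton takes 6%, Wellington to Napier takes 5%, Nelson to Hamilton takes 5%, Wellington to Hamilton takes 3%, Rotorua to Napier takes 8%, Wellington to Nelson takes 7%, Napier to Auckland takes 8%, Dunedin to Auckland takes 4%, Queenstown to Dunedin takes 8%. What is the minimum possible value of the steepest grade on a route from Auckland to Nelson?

6

A few of the Auckland→Nelson routes:
Auckland → Dunedin → Hamilton → Nelson: max(4, 6, 5) = 6
Auckland → Dunedin → Napier → Wellington → Hamilton → Nelson: max(4, 6, 5, 3, 5) = 6
Auckland → Napier → Dunedin → Hamilton → Wellington → Nelson: max(8, 6, 6, 3, 7) = 8
Auckland → Napier → Dunedin → Hamilton → Nelson: max(8, 6, 6, 5) = 8
Auckland → Dunedin → Napier → Wellington → Nelson: max(4, 6, 5, 7) = 7
Auckland → Dunedin → Hamilton → Wellington → Nelson: max(4, 6, 3, 7) = 7
Smallest bottleneck: 6%.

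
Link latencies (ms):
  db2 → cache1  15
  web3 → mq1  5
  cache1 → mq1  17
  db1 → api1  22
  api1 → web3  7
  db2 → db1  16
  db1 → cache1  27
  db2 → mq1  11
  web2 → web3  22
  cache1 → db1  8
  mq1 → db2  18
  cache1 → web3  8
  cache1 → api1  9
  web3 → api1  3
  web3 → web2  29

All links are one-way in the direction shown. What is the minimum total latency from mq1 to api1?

42

A few of the mq1→api1 routes:
mq1-db2-cache1-api1: 18 + 15 + 9 = 42
mq1-db2-cache1-web3-api1: 18 + 15 + 8 + 3 = 44
mq1-db2-db1-cache1-api1: 18 + 16 + 27 + 9 = 70
mq1-db2-db1-api1: 18 + 16 + 22 = 56
mq1-db2-cache1-db1-api1: 18 + 15 + 8 + 22 = 63
Shortest: 42 ms.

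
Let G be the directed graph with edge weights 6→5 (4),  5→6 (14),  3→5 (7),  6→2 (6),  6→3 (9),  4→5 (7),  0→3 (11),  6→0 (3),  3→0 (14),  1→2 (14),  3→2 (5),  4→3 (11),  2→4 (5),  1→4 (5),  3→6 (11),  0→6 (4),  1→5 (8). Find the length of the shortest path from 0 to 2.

Routes from 0 to 2:
0→6→3→2: 4 + 9 + 5 = 18
0→3→6→2: 11 + 11 + 6 = 28
0→3→2: 11 + 5 = 16
0→3→5→6→2: 11 + 7 + 14 + 6 = 38
0→6→2: 4 + 6 = 10
The minimum is 10.

10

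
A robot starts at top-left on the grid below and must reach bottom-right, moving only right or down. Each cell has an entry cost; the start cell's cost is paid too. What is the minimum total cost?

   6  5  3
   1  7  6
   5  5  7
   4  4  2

Path [0,0] -> [1,0] -> [2,0] -> [3,0] -> [3,1] -> [3,2]: 6 + 1 + 5 + 4 + 4 + 2 = 22.
(Top row then right column would cost 29.)

22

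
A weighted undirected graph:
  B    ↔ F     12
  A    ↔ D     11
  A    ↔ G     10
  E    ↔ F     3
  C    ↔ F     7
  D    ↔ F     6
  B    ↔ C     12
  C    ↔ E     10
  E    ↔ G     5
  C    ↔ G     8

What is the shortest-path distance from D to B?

18

Checking several routes:
D -> F -> B: 6 + 12 = 18
D -> F -> E -> C -> B: 6 + 3 + 10 + 12 = 31
D -> A -> G -> E -> F -> B: 11 + 10 + 5 + 3 + 12 = 41
D -> F -> C -> B: 6 + 7 + 12 = 25
D -> F -> E -> G -> C -> B: 6 + 3 + 5 + 8 + 12 = 34
Best route has total 18.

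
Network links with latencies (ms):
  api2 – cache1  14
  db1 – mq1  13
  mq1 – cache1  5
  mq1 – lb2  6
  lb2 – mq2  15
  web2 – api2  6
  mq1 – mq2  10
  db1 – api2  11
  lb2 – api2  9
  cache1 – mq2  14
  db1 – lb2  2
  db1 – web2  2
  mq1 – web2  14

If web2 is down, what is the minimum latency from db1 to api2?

11

Checking several routes:
db1 → lb2 → mq1 → cache1 → api2: 2 + 6 + 5 + 14 = 27
db1 → mq1 → lb2 → api2: 13 + 6 + 9 = 28
db1 → lb2 → api2: 2 + 9 = 11
db1 → mq1 → cache1 → api2: 13 + 5 + 14 = 32
db1 → api2: 11
The minimum is 11 ms.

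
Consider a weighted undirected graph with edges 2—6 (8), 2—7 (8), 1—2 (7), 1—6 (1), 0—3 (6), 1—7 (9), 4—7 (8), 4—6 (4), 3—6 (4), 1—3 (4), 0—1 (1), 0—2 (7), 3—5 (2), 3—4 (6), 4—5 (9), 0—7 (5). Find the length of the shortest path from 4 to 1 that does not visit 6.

A few of the 4→1 routes:
4 → 3 → 0 → 1: 6 + 6 + 1 = 13
4 → 7 → 0 → 1: 8 + 5 + 1 = 14
4 → 3 → 1: 6 + 4 = 10
4 → 5 → 3 → 1: 9 + 2 + 4 = 15
The minimum is 10.

10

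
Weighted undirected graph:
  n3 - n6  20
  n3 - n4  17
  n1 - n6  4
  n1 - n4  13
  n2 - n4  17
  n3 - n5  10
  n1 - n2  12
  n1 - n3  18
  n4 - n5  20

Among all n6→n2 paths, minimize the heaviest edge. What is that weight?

12

Checking several routes:
n6 -> n1 -> n2: max(4, 12) = 12
n6 -> n1 -> n4 -> n2: max(4, 13, 17) = 17
n6 -> n1 -> n3 -> n4 -> n2: max(4, 18, 17, 17) = 18
Smallest bottleneck: 12.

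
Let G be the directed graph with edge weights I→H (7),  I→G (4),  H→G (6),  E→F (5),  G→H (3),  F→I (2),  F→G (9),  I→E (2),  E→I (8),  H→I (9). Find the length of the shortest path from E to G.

11

A few of the E→G routes:
E → F → G: 5 + 9 = 14
E → F → I → G: 5 + 2 + 4 = 11
E → I → G: 8 + 4 = 12
The minimum is 11.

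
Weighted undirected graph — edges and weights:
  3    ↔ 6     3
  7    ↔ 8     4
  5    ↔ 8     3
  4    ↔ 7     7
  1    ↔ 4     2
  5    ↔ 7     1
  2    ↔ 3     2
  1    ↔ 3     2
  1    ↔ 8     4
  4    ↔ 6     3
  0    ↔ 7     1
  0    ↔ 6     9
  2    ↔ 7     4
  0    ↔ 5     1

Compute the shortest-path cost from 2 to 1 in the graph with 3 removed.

Some routes from 2 to 1 avoiding 3:
2 → 7 → 4 → 1: 4 + 7 + 2 = 13
2 → 7 → 5 → 8 → 1: 4 + 1 + 3 + 4 = 12
2 → 7 → 8 → 1: 4 + 4 + 4 = 12
Shortest: 12.

12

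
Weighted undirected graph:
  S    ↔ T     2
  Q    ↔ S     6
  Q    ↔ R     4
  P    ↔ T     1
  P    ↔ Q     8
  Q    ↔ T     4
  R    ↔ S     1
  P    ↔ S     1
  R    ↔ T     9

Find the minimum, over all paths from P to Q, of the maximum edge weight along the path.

Comparing a few candidate routes:
P → T → Q: max(1, 4) = 4
P → S → R → Q: max(1, 1, 4) = 4
P → S → T → Q: max(1, 2, 4) = 4
P → T → S → R → Q: max(1, 2, 1, 4) = 4
Smallest bottleneck: 4.

4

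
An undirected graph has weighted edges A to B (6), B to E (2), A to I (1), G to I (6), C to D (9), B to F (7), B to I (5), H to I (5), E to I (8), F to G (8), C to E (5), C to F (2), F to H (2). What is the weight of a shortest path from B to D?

16

Comparing a few candidate routes:
B-F-C-D: 7 + 2 + 9 = 18
B-E-C-D: 2 + 5 + 9 = 16
B-I-H-F-C-D: 5 + 5 + 2 + 2 + 9 = 23
Best route has total 16.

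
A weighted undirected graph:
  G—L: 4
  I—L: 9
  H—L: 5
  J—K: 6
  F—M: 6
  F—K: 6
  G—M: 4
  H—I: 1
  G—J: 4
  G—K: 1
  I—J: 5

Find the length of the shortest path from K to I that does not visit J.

11

Routes from K to I avoiding J:
K -> F -> M -> G -> L -> H -> I: 6 + 6 + 4 + 4 + 5 + 1 = 26
K -> G -> L -> H -> I: 1 + 4 + 5 + 1 = 11
K -> G -> L -> I: 1 + 4 + 9 = 14
K -> F -> M -> G -> L -> I: 6 + 6 + 4 + 4 + 9 = 29
Best route has total 11.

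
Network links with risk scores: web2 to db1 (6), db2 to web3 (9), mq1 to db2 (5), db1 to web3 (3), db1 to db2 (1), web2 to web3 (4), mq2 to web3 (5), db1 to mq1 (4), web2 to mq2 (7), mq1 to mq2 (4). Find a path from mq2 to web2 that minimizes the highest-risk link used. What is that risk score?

Some routes from mq2 to web2:
mq2 - mq1 - db2 - db1 - web3 - web2: max(4, 5, 1, 3, 4) = 5
mq2 - web3 - web2: max(5, 4) = 5
mq2 - mq1 - db1 - web2: max(4, 4, 6) = 6
mq2 - mq1 - db1 - web3 - web2: max(4, 4, 3, 4) = 4
mq2 - web3 - db1 - web2: max(5, 3, 6) = 6
The minimum achievable maximum is 4.

4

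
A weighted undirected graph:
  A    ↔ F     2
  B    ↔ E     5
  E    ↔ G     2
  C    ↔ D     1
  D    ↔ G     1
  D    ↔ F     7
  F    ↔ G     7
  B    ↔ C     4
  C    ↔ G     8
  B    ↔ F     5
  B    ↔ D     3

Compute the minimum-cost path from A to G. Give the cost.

Checking several routes:
A → F → D → C → G: 2 + 7 + 1 + 8 = 18
A → F → B → C → D → G: 2 + 5 + 4 + 1 + 1 = 13
A → F → B → E → G: 2 + 5 + 5 + 2 = 14
A → F → D → G: 2 + 7 + 1 = 10
A → F → G: 2 + 7 = 9
A → F → B → D → G: 2 + 5 + 3 + 1 = 11
Best route has total 9.

9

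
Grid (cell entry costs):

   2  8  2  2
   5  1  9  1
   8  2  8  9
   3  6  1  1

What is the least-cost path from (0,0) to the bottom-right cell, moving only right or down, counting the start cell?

18

Best path: r0c0→r1c0→r1c1→r2c1→r3c1→r3c2→r3c3
Cost: 2 + 5 + 1 + 2 + 6 + 1 + 1 = 18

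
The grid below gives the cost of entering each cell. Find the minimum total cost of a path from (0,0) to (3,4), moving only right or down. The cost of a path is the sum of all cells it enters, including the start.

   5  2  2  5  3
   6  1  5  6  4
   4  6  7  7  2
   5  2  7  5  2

25

Take [0,0] -> [0,1] -> [0,2] -> [0,3] -> [0,4] -> [1,4] -> [2,4] -> [3,4] for a total of 5 + 2 + 2 + 5 + 3 + 4 + 2 + 2 = 25.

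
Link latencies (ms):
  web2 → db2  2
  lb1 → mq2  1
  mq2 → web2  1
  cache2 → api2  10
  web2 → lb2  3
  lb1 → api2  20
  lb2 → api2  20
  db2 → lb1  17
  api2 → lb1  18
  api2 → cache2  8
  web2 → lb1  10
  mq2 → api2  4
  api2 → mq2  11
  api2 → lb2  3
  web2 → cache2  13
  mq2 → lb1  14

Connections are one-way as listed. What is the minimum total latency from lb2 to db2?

Routes from lb2 to db2:
lb2 -> api2 -> mq2 -> web2 -> db2: 20 + 11 + 1 + 2 = 34
lb2 -> api2 -> lb1 -> mq2 -> web2 -> db2: 20 + 18 + 1 + 1 + 2 = 42
Shortest: 34 ms.

34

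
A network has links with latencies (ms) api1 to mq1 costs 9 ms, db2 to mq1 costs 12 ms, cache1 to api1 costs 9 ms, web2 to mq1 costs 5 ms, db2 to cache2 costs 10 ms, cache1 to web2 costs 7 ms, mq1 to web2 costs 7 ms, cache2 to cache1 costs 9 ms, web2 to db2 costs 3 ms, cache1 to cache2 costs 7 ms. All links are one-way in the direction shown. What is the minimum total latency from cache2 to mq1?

21

Candidate routes:
cache2 → cache1 → web2 → db2 → mq1: 9 + 7 + 3 + 12 = 31
cache2 → cache1 → web2 → mq1: 9 + 7 + 5 = 21
cache2 → cache1 → api1 → mq1: 9 + 9 + 9 = 27
Shortest: 21 ms.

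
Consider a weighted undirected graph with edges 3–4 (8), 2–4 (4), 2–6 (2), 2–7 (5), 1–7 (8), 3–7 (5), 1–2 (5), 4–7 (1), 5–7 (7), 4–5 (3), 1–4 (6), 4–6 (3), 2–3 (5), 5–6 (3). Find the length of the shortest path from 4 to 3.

6

Some routes from 4 to 3:
4 → 3: 8
4 → 7 → 3: 1 + 5 = 6
4 → 2 → 3: 4 + 5 = 9
Best route has total 6.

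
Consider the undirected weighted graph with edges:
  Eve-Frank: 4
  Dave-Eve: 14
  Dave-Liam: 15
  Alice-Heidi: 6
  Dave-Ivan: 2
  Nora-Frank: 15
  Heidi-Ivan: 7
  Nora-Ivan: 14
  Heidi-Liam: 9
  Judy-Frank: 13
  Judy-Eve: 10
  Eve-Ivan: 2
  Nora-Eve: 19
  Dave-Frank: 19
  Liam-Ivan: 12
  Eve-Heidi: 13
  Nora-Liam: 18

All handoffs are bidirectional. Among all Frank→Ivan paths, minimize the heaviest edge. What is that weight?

Comparing a few candidate routes:
Frank → Judy → Eve → Heidi → Liam → Ivan: max(13, 10, 13, 9, 12) = 13
Frank → Judy → Eve → Heidi → Ivan: max(13, 10, 13, 7) = 13
Frank → Eve → Ivan: max(4, 2) = 4
Frank → Judy → Eve → Ivan: max(13, 10, 2) = 13
Best route has worst link 4.

4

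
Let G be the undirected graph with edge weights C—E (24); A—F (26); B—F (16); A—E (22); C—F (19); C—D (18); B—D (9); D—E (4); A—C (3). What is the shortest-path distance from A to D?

A few of the A→D routes:
A-E-D: 22 + 4 = 26
A-C-E-D: 3 + 24 + 4 = 31
A-C-F-B-D: 3 + 19 + 16 + 9 = 47
A-C-D: 3 + 18 = 21
Shortest: 21.

21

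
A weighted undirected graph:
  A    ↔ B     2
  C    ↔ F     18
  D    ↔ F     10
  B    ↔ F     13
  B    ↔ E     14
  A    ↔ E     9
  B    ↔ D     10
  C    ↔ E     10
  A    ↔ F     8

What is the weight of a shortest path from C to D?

Comparing a few candidate routes:
C - E - A - F - D: 10 + 9 + 8 + 10 = 37
C - E - B - D: 10 + 14 + 10 = 34
C - F - D: 18 + 10 = 28
C - F - A - B - D: 18 + 8 + 2 + 10 = 38
C - E - A - B - D: 10 + 9 + 2 + 10 = 31
Best route has total 28.

28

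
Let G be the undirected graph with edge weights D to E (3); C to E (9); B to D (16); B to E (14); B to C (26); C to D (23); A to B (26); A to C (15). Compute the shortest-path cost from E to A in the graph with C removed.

40

Candidate routes:
E-D-B-A: 3 + 16 + 26 = 45
E-B-A: 14 + 26 = 40
Best route has total 40.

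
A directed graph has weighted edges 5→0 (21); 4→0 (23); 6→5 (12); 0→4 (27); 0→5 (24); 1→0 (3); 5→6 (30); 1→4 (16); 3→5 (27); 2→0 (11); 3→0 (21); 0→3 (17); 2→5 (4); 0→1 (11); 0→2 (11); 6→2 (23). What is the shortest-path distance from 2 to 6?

34

Paths from 2 to 6:
2 → 0 → 3 → 5 → 6: 11 + 17 + 27 + 30 = 85
2 → 0 → 5 → 6: 11 + 24 + 30 = 65
2 → 5 → 6: 4 + 30 = 34
The minimum is 34.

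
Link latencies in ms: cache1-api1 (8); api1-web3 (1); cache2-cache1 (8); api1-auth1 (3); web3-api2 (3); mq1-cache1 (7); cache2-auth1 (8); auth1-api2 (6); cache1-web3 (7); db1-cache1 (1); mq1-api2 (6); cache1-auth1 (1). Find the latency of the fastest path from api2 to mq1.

6

Comparing a few candidate routes:
api2→web3→cache1→mq1: 3 + 7 + 7 = 17
api2→auth1→cache1→mq1: 6 + 1 + 7 = 14
api2→mq1: 6
api2→web3→api1→auth1→cache1→mq1: 3 + 1 + 3 + 1 + 7 = 15
The minimum is 6 ms.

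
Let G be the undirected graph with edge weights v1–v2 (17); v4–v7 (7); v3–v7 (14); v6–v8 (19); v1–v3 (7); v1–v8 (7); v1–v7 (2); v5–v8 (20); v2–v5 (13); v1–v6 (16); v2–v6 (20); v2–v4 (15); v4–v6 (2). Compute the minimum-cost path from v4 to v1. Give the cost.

9

Checking several routes:
v4-v7-v1: 7 + 2 = 9
v4-v6-v1: 2 + 16 = 18
v4-v7-v3-v1: 7 + 14 + 7 = 28
Best route has total 9.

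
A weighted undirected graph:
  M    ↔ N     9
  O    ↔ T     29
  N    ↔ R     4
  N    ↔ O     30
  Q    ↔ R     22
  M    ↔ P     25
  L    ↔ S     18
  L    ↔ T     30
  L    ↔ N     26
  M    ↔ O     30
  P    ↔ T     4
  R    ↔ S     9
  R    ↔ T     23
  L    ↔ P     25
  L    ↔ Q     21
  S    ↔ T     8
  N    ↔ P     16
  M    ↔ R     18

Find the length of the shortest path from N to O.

30

Checking several routes:
N-O: 30
N-P-T-O: 16 + 4 + 29 = 49
N-M-O: 9 + 30 = 39
The minimum is 30.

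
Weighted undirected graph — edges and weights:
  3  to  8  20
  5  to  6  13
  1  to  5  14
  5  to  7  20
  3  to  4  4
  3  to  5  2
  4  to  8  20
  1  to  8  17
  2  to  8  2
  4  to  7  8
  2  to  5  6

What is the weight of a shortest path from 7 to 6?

27

Some routes from 7 to 6:
7-4-8-2-5-6: 8 + 20 + 2 + 6 + 13 = 49
7-4-3-5-6: 8 + 4 + 2 + 13 = 27
7-4-3-8-2-5-6: 8 + 4 + 20 + 2 + 6 + 13 = 53
7-5-6: 20 + 13 = 33
7-4-8-1-5-6: 8 + 20 + 17 + 14 + 13 = 72
7-4-8-3-5-6: 8 + 20 + 20 + 2 + 13 = 63
Shortest: 27.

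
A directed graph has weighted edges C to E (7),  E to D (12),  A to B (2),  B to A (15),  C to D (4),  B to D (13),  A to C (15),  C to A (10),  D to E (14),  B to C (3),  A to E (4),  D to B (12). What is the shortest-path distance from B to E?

A few of the B→E routes:
B -> A -> E: 15 + 4 = 19
B -> C -> D -> E: 3 + 4 + 14 = 21
B -> C -> A -> E: 3 + 10 + 4 = 17
B -> C -> E: 3 + 7 = 10
Best route has total 10.

10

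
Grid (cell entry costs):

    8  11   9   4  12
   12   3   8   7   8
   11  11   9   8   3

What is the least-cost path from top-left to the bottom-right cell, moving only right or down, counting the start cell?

One optimal route is r0c0 -> r0c1 -> r1c1 -> r1c2 -> r1c3 -> r1c4 -> r2c4.
Its cost is 8 + 11 + 3 + 8 + 7 + 8 + 3 = 48.
For comparison, the top-then-right route costs 55.

48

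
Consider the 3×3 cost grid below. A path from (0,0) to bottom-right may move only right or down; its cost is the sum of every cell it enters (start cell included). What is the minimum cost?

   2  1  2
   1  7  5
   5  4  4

14

Best path: [0,0] -> [0,1] -> [0,2] -> [1,2] -> [2,2]
Cost: 2 + 1 + 2 + 5 + 4 = 14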